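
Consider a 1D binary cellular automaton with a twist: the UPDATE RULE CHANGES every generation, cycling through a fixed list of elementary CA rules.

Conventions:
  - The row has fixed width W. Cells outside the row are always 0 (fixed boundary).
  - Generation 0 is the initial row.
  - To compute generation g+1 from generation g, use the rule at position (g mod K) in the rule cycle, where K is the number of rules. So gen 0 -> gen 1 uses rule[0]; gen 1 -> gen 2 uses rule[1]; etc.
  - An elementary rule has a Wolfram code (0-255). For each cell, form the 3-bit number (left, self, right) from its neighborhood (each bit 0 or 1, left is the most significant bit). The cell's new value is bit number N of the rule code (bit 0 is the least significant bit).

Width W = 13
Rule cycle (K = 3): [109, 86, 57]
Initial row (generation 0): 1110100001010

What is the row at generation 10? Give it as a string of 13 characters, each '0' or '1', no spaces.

Gen 0: 1110100001010
Gen 1 (rule 109): 1011101101110
Gen 2 (rule 86): 1000100100011
Gen 3 (rule 57): 0110010011010
Gen 4 (rule 109): 0110010011110
Gen 5 (rule 86): 1011111100011
Gen 6 (rule 57): 0110000011010
Gen 7 (rule 109): 0110111011110
Gen 8 (rule 86): 1010001000011
Gen 9 (rule 57): 0101100111010
Gen 10 (rule 109): 0111100101110

Answer: 0111100101110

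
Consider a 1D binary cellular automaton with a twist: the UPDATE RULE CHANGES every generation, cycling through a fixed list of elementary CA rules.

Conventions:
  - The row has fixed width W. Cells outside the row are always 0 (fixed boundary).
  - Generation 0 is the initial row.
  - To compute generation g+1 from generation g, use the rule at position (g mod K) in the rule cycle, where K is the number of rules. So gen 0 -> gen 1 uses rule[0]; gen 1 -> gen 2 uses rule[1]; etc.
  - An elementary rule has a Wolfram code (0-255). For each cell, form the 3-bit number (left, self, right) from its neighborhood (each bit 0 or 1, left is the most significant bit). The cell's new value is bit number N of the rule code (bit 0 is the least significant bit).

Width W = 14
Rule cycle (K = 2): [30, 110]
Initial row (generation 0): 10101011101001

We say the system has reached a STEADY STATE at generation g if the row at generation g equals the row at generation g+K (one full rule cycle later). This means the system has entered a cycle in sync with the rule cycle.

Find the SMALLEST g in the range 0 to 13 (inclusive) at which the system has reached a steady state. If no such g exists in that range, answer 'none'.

Gen 0: 10101011101001
Gen 1 (rule 30): 10101010001111
Gen 2 (rule 110): 11111110011001
Gen 3 (rule 30): 10000001110111
Gen 4 (rule 110): 10000011011101
Gen 5 (rule 30): 11000110010001
Gen 6 (rule 110): 11001110110011
Gen 7 (rule 30): 10111000101110
Gen 8 (rule 110): 11101001111010
Gen 9 (rule 30): 10001111000011
Gen 10 (rule 110): 10011001000111
Gen 11 (rule 30): 11110111101100
Gen 12 (rule 110): 10011100111100
Gen 13 (rule 30): 11110011100010
Gen 14 (rule 110): 10010110100110
Gen 15 (rule 30): 11110100111101

Answer: none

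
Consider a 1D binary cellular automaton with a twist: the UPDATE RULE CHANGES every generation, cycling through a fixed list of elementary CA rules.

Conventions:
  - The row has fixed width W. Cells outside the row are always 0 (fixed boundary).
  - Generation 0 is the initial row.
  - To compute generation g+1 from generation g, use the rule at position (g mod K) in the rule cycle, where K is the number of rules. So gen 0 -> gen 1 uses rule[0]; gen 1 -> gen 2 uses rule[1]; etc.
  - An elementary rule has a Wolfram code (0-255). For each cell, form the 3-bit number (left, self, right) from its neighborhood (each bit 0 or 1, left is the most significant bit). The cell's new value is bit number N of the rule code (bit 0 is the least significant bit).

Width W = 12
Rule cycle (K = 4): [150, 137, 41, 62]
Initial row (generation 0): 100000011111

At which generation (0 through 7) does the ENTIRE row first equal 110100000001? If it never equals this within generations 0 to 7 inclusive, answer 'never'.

Answer: 7

Derivation:
Gen 0: 100000011111
Gen 1 (rule 150): 110000101110
Gen 2 (rule 137): 100110001100
Gen 3 (rule 41): 000100101001
Gen 4 (rule 62): 001111111111
Gen 5 (rule 150): 010111111110
Gen 6 (rule 137): 000111111100
Gen 7 (rule 41): 110100000001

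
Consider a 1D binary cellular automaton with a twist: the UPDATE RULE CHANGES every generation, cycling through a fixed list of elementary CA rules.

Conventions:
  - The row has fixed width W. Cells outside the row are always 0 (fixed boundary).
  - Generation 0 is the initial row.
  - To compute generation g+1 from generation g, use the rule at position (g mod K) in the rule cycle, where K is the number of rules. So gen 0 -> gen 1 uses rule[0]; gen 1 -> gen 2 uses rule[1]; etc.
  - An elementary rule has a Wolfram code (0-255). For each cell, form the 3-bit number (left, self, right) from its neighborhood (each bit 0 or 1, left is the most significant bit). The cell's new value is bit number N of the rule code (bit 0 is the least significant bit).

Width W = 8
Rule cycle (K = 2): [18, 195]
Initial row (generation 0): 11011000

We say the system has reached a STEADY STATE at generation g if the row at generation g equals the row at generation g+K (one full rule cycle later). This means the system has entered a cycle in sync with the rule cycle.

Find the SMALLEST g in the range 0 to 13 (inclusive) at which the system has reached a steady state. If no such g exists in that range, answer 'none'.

Gen 0: 11011000
Gen 1 (rule 18): 00000100
Gen 2 (rule 195): 11111001
Gen 3 (rule 18): 00000110
Gen 4 (rule 195): 11111010
Gen 5 (rule 18): 00000001
Gen 6 (rule 195): 11111110
Gen 7 (rule 18): 00000001
Gen 8 (rule 195): 11111110
Gen 9 (rule 18): 00000001
Gen 10 (rule 195): 11111110
Gen 11 (rule 18): 00000001
Gen 12 (rule 195): 11111110
Gen 13 (rule 18): 00000001
Gen 14 (rule 195): 11111110
Gen 15 (rule 18): 00000001

Answer: 5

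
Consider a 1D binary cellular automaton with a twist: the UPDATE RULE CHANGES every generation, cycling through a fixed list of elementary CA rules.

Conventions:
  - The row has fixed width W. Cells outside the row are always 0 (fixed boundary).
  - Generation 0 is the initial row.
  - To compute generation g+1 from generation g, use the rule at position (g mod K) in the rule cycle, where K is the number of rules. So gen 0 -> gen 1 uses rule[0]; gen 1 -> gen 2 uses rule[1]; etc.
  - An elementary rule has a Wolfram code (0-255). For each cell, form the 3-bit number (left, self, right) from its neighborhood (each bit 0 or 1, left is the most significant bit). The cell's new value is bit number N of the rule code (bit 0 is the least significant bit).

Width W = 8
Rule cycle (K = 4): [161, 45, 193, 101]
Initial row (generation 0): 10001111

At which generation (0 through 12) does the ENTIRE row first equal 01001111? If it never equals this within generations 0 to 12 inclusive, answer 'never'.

Answer: never

Derivation:
Gen 0: 10001111
Gen 1 (rule 161): 00100110
Gen 2 (rule 45): 10100100
Gen 3 (rule 193): 00000001
Gen 4 (rule 101): 11111101
Gen 5 (rule 161): 01111010
Gen 6 (rule 45): 01000110
Gen 7 (rule 193): 00010010
Gen 8 (rule 101): 11010010
Gen 9 (rule 161): 00100000
Gen 10 (rule 45): 10101111
Gen 11 (rule 193): 00000111
Gen 12 (rule 101): 11110001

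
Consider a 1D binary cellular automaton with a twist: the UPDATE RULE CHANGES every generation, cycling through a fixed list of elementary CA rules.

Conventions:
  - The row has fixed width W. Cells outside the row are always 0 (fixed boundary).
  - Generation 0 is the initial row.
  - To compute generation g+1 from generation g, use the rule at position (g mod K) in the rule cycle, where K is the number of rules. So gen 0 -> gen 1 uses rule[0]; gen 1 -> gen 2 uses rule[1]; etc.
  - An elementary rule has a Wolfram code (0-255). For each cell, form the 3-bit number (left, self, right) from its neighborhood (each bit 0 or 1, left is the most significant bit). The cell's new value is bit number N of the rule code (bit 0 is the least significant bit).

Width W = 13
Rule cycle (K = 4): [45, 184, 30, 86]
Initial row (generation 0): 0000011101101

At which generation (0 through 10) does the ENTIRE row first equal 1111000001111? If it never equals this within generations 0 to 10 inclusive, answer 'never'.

Gen 0: 0000011101101
Gen 1 (rule 45): 1111010011011
Gen 2 (rule 184): 1110101010110
Gen 3 (rule 30): 1000101010101
Gen 4 (rule 86): 1101101010101
Gen 5 (rule 45): 1011011111111
Gen 6 (rule 184): 0110111111110
Gen 7 (rule 30): 1100100000001
Gen 8 (rule 86): 0111110000011
Gen 9 (rule 45): 0100000111010
Gen 10 (rule 184): 0010000110101

Answer: never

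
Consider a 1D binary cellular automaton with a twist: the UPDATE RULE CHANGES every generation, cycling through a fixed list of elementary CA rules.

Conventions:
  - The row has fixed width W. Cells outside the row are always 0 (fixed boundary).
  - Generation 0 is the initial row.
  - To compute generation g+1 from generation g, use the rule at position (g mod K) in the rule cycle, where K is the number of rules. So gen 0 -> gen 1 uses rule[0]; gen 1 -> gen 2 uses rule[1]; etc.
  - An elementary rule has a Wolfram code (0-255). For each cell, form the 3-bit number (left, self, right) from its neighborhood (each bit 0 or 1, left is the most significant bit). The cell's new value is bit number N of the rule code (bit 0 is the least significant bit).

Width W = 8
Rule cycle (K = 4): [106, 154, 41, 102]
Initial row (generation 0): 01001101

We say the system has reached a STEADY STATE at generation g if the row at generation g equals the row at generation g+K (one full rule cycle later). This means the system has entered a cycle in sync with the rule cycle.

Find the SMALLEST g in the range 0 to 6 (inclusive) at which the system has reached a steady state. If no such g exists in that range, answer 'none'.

Answer: 6

Derivation:
Gen 0: 01001101
Gen 1 (rule 106): 10011110
Gen 2 (rule 154): 01111101
Gen 3 (rule 41): 01000010
Gen 4 (rule 102): 11000110
Gen 5 (rule 106): 11001110
Gen 6 (rule 154): 10111101
Gen 7 (rule 41): 01100010
Gen 8 (rule 102): 10100110
Gen 9 (rule 106): 01001110
Gen 10 (rule 154): 10111101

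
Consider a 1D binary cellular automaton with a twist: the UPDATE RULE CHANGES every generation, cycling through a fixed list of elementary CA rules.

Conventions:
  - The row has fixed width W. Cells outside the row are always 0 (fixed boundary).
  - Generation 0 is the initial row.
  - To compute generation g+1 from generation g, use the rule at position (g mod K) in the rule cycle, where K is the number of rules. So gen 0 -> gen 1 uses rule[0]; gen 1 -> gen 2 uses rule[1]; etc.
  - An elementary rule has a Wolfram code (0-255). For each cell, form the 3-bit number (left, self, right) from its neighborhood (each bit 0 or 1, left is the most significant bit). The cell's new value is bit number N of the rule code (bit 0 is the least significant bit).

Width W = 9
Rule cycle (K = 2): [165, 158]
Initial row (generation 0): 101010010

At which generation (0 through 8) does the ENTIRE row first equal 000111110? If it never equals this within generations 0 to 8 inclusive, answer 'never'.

Answer: 6

Derivation:
Gen 0: 101010010
Gen 1 (rule 165): 111110010
Gen 2 (rule 158): 111101111
Gen 3 (rule 165): 011010110
Gen 4 (rule 158): 110010101
Gen 5 (rule 165): 000011111
Gen 6 (rule 158): 000111110
Gen 7 (rule 165): 110011100
Gen 8 (rule 158): 101111010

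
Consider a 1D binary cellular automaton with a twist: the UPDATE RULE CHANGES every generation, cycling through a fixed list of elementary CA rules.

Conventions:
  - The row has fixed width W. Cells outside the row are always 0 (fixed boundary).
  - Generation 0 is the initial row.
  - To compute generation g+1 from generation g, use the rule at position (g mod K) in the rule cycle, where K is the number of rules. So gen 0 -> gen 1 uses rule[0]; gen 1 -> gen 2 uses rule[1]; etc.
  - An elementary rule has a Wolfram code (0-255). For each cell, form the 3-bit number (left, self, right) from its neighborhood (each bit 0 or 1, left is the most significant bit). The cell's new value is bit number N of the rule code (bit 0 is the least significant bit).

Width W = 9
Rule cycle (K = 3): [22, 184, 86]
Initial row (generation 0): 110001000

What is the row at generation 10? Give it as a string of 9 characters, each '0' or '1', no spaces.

Gen 0: 110001000
Gen 1 (rule 22): 001011100
Gen 2 (rule 184): 000111010
Gen 3 (rule 86): 001001011
Gen 4 (rule 22): 011111000
Gen 5 (rule 184): 011110100
Gen 6 (rule 86): 100010110
Gen 7 (rule 22): 110110001
Gen 8 (rule 184): 101101000
Gen 9 (rule 86): 100101100
Gen 10 (rule 22): 111100010

Answer: 111100010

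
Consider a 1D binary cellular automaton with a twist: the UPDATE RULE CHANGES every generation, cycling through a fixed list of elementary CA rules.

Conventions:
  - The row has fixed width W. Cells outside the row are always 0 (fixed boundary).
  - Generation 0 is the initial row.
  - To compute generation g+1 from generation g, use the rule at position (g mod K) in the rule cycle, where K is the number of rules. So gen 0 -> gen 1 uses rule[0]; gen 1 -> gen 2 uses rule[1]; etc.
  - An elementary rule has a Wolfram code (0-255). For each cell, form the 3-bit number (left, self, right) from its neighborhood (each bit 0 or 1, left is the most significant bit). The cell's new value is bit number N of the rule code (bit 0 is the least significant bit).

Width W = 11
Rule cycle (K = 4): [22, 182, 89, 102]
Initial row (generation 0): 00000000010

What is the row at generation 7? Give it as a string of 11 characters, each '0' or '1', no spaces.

Gen 0: 00000000010
Gen 1 (rule 22): 00000000111
Gen 2 (rule 182): 00000001010
Gen 3 (rule 89): 11111100001
Gen 4 (rule 102): 00000100011
Gen 5 (rule 22): 00001110100
Gen 6 (rule 182): 00010101110
Gen 7 (rule 89): 11000001011

Answer: 11000001011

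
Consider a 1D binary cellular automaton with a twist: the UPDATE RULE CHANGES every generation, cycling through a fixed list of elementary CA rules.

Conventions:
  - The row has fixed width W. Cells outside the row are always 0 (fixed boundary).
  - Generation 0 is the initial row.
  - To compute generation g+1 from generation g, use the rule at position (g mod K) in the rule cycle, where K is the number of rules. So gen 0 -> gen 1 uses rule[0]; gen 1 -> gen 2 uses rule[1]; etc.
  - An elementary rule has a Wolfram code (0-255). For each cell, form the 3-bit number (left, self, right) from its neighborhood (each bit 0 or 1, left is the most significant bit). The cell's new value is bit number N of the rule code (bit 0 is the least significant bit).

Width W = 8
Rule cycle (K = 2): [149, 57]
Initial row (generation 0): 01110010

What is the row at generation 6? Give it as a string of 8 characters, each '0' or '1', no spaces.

Gen 0: 01110010
Gen 1 (rule 149): 00101011
Gen 2 (rule 57): 10010110
Gen 3 (rule 149): 11010001
Gen 4 (rule 57): 10101100
Gen 5 (rule 149): 10100011
Gen 6 (rule 57): 01011010

Answer: 01011010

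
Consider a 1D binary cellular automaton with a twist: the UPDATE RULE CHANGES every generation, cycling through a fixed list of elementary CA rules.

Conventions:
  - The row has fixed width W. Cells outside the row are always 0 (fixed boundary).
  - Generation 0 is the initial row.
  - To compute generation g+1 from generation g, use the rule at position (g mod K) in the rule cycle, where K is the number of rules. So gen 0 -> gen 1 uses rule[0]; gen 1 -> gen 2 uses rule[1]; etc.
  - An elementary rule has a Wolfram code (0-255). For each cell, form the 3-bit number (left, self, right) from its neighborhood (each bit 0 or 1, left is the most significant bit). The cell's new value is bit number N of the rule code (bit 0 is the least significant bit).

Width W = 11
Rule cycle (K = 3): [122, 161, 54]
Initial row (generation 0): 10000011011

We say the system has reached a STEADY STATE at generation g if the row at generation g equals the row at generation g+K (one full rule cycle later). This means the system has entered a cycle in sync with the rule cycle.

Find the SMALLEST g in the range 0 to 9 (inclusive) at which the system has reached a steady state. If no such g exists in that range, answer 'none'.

Gen 0: 10000011011
Gen 1 (rule 122): 01000111111
Gen 2 (rule 161): 00010011110
Gen 3 (rule 54): 00111100001
Gen 4 (rule 122): 01100110010
Gen 5 (rule 161): 00000000000
Gen 6 (rule 54): 00000000000
Gen 7 (rule 122): 00000000000
Gen 8 (rule 161): 11111111111
Gen 9 (rule 54): 00000000000
Gen 10 (rule 122): 00000000000
Gen 11 (rule 161): 11111111111
Gen 12 (rule 54): 00000000000

Answer: 6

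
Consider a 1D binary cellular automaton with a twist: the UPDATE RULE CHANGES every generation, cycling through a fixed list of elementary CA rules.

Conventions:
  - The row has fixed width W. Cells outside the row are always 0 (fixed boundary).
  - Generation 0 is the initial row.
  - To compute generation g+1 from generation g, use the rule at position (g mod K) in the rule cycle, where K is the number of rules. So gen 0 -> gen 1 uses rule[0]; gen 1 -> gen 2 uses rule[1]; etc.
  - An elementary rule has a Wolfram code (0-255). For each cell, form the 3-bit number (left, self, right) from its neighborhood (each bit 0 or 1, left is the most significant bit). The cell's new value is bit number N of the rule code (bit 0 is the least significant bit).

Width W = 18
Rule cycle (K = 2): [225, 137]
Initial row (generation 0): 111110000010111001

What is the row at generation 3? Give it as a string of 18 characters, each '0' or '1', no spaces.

Answer: 001100010111000001

Derivation:
Gen 0: 111110000010111001
Gen 1 (rule 225): 011110111001011000
Gen 2 (rule 137): 011100110000010011
Gen 3 (rule 225): 001100010111000001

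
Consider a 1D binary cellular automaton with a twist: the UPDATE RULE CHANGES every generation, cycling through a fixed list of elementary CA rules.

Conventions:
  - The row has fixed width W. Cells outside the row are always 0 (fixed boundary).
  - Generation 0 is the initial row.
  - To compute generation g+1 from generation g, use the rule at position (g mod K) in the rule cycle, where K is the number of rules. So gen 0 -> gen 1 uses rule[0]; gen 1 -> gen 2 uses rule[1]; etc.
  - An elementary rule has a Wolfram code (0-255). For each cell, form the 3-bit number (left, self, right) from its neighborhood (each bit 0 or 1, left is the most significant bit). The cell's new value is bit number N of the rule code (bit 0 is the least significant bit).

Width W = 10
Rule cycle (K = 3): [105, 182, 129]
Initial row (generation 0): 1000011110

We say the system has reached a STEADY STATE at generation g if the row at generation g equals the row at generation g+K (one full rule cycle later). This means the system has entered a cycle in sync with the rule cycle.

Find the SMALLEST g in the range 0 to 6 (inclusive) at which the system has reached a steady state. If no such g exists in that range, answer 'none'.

Gen 0: 1000011110
Gen 1 (rule 105): 0011010010
Gen 2 (rule 182): 0100111111
Gen 3 (rule 129): 0000011110
Gen 4 (rule 105): 1111010010
Gen 5 (rule 182): 0110111111
Gen 6 (rule 129): 0000011110
Gen 7 (rule 105): 1111010010
Gen 8 (rule 182): 0110111111
Gen 9 (rule 129): 0000011110

Answer: 3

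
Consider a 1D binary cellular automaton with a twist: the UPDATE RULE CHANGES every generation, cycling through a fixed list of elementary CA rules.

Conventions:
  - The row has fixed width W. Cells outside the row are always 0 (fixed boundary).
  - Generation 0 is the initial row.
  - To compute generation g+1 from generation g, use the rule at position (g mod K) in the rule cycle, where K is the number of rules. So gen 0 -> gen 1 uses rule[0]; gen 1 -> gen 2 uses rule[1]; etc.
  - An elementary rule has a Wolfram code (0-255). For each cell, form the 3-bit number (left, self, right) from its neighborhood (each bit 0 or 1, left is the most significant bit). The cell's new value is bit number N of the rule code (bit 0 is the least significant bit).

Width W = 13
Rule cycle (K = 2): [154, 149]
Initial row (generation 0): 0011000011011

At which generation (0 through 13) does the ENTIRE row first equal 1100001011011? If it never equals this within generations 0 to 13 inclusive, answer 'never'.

Answer: 4

Derivation:
Gen 0: 0011000011011
Gen 1 (rule 154): 0110100110010
Gen 2 (rule 149): 0000110001011
Gen 3 (rule 154): 0001101010010
Gen 4 (rule 149): 1100001011011
Gen 5 (rule 154): 1010010010010
Gen 6 (rule 149): 1011011011011
Gen 7 (rule 154): 0010010010010
Gen 8 (rule 149): 1011011011011
Gen 9 (rule 154): 0010010010010
Gen 10 (rule 149): 1011011011011
Gen 11 (rule 154): 0010010010010
Gen 12 (rule 149): 1011011011011
Gen 13 (rule 154): 0010010010010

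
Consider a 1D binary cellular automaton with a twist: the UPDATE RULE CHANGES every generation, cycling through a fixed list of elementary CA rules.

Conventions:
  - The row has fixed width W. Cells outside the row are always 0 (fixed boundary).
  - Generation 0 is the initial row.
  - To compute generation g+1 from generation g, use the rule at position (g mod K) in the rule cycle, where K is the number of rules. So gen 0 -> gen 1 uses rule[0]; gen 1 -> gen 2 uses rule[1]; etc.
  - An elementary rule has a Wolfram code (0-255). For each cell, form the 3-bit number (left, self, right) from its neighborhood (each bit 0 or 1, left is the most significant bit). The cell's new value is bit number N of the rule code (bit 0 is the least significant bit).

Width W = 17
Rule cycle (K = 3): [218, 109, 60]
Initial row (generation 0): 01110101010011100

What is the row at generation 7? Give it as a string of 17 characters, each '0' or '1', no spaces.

Answer: 01010001101101111

Derivation:
Gen 0: 01110101010011100
Gen 1 (rule 218): 11110000001111110
Gen 2 (rule 109): 10010111101000010
Gen 3 (rule 60): 11011100011100011
Gen 4 (rule 218): 11011110111110111
Gen 5 (rule 109): 11110011100011101
Gen 6 (rule 60): 10001010010010011
Gen 7 (rule 218): 01010001101101111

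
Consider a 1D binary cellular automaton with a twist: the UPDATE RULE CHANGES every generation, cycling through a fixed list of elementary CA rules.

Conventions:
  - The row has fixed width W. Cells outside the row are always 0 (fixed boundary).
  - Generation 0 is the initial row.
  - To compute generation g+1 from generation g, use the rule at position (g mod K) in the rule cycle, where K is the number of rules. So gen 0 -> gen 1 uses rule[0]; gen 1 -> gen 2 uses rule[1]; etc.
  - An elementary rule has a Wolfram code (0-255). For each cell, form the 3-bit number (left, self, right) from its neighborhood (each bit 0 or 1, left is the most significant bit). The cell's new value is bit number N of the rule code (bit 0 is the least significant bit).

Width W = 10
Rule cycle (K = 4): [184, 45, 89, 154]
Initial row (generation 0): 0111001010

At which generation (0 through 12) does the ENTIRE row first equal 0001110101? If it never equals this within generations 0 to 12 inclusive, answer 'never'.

Gen 0: 0111001010
Gen 1 (rule 184): 0110100101
Gen 2 (rule 45): 0101100111
Gen 3 (rule 89): 0001110101
Gen 4 (rule 154): 0011100000
Gen 5 (rule 184): 0011010000
Gen 6 (rule 45): 1010110111
Gen 7 (rule 89): 0000110101
Gen 8 (rule 154): 0001100000
Gen 9 (rule 184): 0001010000
Gen 10 (rule 45): 1101110111
Gen 11 (rule 89): 1101010101
Gen 12 (rule 154): 1000000000

Answer: 3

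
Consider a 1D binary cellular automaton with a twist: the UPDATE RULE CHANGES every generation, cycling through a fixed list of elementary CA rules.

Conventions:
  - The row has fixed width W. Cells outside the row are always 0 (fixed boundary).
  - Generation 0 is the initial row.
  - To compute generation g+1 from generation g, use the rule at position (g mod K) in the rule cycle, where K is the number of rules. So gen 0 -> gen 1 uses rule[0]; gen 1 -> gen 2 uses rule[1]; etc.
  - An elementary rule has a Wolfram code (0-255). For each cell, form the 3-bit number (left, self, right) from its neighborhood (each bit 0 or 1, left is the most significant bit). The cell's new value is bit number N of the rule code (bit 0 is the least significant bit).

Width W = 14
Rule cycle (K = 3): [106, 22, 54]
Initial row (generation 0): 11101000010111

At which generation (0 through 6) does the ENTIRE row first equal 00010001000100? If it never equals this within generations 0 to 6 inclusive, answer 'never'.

Gen 0: 11101000010111
Gen 1 (rule 106): 10110000101101
Gen 2 (rule 22): 10001001100001
Gen 3 (rule 54): 11011110010011
Gen 4 (rule 106): 11110010100111
Gen 5 (rule 22): 00001110111000
Gen 6 (rule 54): 00010001000100

Answer: 6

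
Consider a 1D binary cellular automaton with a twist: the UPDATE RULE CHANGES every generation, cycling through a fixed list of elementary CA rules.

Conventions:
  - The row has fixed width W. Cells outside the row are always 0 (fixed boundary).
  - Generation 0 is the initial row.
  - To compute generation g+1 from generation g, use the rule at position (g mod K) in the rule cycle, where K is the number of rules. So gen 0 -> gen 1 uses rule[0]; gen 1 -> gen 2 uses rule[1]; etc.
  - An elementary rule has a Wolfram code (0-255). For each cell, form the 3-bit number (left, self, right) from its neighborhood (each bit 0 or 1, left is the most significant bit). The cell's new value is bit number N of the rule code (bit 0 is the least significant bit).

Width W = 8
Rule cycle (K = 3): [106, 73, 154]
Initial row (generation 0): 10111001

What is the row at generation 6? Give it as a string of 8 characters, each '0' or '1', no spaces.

Answer: 00001110

Derivation:
Gen 0: 10111001
Gen 1 (rule 106): 01101010
Gen 2 (rule 73): 01100000
Gen 3 (rule 154): 11010000
Gen 4 (rule 106): 11100000
Gen 5 (rule 73): 10101111
Gen 6 (rule 154): 00001110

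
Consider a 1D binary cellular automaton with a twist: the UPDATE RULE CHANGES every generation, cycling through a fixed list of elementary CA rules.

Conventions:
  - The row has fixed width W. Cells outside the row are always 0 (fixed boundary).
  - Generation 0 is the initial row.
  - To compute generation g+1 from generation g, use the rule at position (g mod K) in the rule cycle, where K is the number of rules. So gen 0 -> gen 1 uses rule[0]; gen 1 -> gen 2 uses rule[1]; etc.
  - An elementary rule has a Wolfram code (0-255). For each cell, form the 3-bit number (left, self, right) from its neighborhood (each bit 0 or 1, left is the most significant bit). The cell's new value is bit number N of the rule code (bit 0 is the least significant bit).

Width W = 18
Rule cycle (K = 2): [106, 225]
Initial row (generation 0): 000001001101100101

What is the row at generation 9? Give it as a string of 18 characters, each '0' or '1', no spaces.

Gen 0: 000001001101100101
Gen 1 (rule 106): 000010011111101010
Gen 2 (rule 225): 111000001111110100
Gen 3 (rule 106): 101000011000011000
Gen 4 (rule 225): 010011001011001011
Gen 5 (rule 106): 100111010111010111
Gen 6 (rule 225): 000011101011101011
Gen 7 (rule 106): 000110110110110111
Gen 8 (rule 225): 110011011011011011
Gen 9 (rule 106): 110111111111111111

Answer: 110111111111111111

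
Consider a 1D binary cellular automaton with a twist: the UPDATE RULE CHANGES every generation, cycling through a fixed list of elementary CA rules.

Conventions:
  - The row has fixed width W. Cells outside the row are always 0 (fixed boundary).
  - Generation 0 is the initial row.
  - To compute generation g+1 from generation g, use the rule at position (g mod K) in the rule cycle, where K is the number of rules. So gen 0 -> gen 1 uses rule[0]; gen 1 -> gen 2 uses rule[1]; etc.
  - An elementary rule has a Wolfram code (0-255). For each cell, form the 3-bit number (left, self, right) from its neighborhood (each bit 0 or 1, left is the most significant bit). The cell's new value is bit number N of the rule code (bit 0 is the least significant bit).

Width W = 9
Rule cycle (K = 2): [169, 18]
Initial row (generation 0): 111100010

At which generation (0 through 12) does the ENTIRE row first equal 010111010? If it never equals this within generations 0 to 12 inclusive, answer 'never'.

Gen 0: 111100010
Gen 1 (rule 169): 111001000
Gen 2 (rule 18): 000110100
Gen 3 (rule 169): 110101001
Gen 4 (rule 18): 000000110
Gen 5 (rule 169): 111110100
Gen 6 (rule 18): 000000010
Gen 7 (rule 169): 111111000
Gen 8 (rule 18): 000000100
Gen 9 (rule 169): 111110001
Gen 10 (rule 18): 000001010
Gen 11 (rule 169): 111100100
Gen 12 (rule 18): 000011010

Answer: never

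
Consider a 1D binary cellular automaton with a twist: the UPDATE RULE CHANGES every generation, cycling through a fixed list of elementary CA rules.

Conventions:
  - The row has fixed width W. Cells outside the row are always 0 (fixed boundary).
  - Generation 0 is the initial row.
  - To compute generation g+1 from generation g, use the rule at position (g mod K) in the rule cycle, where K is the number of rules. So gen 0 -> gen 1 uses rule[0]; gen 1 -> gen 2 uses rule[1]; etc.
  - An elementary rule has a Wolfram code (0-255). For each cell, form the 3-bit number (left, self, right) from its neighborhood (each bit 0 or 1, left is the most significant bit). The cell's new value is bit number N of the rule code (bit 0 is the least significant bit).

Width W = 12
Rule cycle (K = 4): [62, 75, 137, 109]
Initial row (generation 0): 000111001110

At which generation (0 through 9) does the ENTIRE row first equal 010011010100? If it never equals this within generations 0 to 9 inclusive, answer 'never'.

Answer: never

Derivation:
Gen 0: 000111001110
Gen 1 (rule 62): 001100111001
Gen 2 (rule 75): 111101101010
Gen 3 (rule 137): 111001000000
Gen 4 (rule 109): 101001011111
Gen 5 (rule 62): 111111110000
Gen 6 (rule 75): 100000010111
Gen 7 (rule 137): 001111000110
Gen 8 (rule 109): 101001010110
Gen 9 (rule 62): 111111111101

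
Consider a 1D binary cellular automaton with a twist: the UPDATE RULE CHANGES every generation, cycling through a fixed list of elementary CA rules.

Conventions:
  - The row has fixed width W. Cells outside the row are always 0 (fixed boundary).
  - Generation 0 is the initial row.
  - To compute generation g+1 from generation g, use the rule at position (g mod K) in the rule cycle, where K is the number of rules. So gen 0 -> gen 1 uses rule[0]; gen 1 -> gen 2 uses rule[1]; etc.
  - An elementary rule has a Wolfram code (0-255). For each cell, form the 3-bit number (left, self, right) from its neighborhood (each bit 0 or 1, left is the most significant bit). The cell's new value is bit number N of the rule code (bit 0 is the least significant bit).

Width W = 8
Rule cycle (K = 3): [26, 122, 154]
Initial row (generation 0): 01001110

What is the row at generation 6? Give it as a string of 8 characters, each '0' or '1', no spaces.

Answer: 11001010

Derivation:
Gen 0: 01001110
Gen 1 (rule 26): 10111001
Gen 2 (rule 122): 01101110
Gen 3 (rule 154): 11001101
Gen 4 (rule 26): 10111000
Gen 5 (rule 122): 01101100
Gen 6 (rule 154): 11001010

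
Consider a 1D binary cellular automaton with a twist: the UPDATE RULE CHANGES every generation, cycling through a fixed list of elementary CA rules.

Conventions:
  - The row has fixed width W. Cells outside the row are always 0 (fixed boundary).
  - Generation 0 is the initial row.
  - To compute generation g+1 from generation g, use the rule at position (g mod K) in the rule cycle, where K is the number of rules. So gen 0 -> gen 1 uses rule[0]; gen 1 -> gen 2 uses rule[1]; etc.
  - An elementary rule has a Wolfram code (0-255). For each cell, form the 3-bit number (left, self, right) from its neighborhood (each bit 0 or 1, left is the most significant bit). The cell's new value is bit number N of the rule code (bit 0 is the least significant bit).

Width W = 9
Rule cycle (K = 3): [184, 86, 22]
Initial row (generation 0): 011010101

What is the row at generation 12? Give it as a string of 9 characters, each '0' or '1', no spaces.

Answer: 100000001

Derivation:
Gen 0: 011010101
Gen 1 (rule 184): 010101010
Gen 2 (rule 86): 110101011
Gen 3 (rule 22): 000101000
Gen 4 (rule 184): 000010100
Gen 5 (rule 86): 000110110
Gen 6 (rule 22): 001000001
Gen 7 (rule 184): 000100000
Gen 8 (rule 86): 001110000
Gen 9 (rule 22): 010001000
Gen 10 (rule 184): 001000100
Gen 11 (rule 86): 011101110
Gen 12 (rule 22): 100000001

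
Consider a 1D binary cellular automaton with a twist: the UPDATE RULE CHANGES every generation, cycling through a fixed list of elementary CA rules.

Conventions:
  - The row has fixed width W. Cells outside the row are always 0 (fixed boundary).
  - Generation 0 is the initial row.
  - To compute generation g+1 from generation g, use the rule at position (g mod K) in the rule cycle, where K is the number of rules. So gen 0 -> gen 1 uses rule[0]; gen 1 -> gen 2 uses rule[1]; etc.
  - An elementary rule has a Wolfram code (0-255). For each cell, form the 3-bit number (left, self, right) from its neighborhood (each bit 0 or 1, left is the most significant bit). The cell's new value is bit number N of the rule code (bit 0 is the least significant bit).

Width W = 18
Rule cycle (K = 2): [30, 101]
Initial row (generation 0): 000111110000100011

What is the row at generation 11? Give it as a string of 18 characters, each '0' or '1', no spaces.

Gen 0: 000111110000100011
Gen 1 (rule 30): 001100001001110110
Gen 2 (rule 101): 100101101000011010
Gen 3 (rule 30): 111101001100110011
Gen 4 (rule 101): 000111000100010001
Gen 5 (rule 30): 001100101110111011
Gen 6 (rule 101): 100100110011001101
Gen 7 (rule 30): 111111101110111001
Gen 8 (rule 101): 000000110011001001
Gen 9 (rule 30): 000001101110111111
Gen 10 (rule 101): 111100110011000001
Gen 11 (rule 30): 100011101110100011

Answer: 100011101110100011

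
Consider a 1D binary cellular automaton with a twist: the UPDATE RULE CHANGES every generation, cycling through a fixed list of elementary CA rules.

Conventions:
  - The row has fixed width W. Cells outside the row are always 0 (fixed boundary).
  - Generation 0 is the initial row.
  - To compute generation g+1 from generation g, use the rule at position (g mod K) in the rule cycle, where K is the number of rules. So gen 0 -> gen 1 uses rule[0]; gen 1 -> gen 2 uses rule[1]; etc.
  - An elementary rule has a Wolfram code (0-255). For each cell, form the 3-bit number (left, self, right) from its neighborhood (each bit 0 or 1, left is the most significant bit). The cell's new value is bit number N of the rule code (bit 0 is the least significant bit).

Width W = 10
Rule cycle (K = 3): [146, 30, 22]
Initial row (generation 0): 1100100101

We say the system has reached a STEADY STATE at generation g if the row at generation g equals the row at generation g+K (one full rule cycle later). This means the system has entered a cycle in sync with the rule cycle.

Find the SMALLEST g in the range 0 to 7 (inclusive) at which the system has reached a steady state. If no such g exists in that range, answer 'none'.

Gen 0: 1100100101
Gen 1 (rule 146): 0011011000
Gen 2 (rule 30): 0110010100
Gen 3 (rule 22): 1001110110
Gen 4 (rule 146): 0110100001
Gen 5 (rule 30): 1100110011
Gen 6 (rule 22): 0011001100
Gen 7 (rule 146): 0100110010
Gen 8 (rule 30): 1111101111
Gen 9 (rule 22): 0000000000
Gen 10 (rule 146): 0000000000

Answer: none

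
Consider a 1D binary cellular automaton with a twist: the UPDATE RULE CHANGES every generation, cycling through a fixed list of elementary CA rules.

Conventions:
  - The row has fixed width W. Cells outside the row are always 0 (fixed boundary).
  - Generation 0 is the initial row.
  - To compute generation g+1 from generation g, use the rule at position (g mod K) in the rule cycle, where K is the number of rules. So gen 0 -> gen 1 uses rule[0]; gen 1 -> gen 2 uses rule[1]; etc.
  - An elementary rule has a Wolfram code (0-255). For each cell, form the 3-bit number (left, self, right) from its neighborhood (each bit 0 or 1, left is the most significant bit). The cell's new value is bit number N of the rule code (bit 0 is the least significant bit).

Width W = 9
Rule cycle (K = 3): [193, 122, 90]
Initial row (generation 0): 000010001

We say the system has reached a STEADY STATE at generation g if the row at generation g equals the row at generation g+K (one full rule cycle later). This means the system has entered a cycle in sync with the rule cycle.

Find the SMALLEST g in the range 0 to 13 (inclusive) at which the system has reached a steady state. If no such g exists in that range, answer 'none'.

Answer: none

Derivation:
Gen 0: 000010001
Gen 1 (rule 193): 111000100
Gen 2 (rule 122): 101101010
Gen 3 (rule 90): 001100001
Gen 4 (rule 193): 100101100
Gen 5 (rule 122): 011011110
Gen 6 (rule 90): 111010011
Gen 7 (rule 193): 011000001
Gen 8 (rule 122): 111100010
Gen 9 (rule 90): 100110101
Gen 10 (rule 193): 000010000
Gen 11 (rule 122): 000101000
Gen 12 (rule 90): 001000100
Gen 13 (rule 193): 100010001
Gen 14 (rule 122): 010101010
Gen 15 (rule 90): 100000001
Gen 16 (rule 193): 001111100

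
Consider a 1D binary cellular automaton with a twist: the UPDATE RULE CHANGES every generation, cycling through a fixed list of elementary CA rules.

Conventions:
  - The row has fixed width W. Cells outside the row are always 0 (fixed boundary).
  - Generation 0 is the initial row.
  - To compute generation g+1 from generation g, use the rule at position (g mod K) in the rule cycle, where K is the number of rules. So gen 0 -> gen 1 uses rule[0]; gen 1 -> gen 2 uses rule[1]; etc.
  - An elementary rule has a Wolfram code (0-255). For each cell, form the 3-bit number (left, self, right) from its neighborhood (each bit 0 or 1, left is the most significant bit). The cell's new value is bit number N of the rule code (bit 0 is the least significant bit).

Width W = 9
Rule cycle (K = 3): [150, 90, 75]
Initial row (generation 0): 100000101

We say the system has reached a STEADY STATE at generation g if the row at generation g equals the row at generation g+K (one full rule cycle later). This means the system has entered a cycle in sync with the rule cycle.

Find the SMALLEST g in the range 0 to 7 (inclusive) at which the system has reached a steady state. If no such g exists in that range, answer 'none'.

Gen 0: 100000101
Gen 1 (rule 150): 110001101
Gen 2 (rule 90): 111011100
Gen 3 (rule 75): 101010101
Gen 4 (rule 150): 101010101
Gen 5 (rule 90): 000000000
Gen 6 (rule 75): 111111111
Gen 7 (rule 150): 011111110
Gen 8 (rule 90): 110000011
Gen 9 (rule 75): 110111111
Gen 10 (rule 150): 000011110

Answer: none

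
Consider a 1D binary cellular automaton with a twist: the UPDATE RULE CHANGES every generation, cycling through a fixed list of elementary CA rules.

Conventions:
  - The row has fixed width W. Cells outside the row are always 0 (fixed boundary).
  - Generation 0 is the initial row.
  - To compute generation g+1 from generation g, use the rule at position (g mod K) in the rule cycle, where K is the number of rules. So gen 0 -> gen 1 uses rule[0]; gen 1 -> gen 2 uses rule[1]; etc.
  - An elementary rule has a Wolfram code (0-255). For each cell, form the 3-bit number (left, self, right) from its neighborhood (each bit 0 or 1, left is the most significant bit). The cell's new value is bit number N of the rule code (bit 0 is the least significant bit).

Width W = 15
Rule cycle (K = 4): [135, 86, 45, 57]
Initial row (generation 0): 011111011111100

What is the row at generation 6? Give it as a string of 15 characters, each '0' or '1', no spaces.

Answer: 010110011011111

Derivation:
Gen 0: 011111011111100
Gen 1 (rule 135): 101110001111001
Gen 2 (rule 86): 100011010001111
Gen 3 (rule 45): 101010110101000
Gen 4 (rule 57): 010101101010111
Gen 5 (rule 135): 110100001010010
Gen 6 (rule 86): 010110011011111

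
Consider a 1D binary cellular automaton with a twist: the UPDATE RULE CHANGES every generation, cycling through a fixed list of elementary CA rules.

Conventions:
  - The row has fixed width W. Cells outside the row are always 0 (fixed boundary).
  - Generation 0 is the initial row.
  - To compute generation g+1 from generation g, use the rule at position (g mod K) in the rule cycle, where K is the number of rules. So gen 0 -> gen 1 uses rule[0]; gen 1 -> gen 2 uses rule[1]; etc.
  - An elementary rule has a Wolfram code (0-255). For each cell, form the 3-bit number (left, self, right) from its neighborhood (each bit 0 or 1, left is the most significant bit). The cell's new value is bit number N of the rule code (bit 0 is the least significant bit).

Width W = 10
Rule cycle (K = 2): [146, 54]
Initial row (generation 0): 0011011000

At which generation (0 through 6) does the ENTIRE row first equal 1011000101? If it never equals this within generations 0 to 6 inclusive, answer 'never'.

Gen 0: 0011011000
Gen 1 (rule 146): 0100000100
Gen 2 (rule 54): 1110001110
Gen 3 (rule 146): 0101010101
Gen 4 (rule 54): 1111111111
Gen 5 (rule 146): 0111111110
Gen 6 (rule 54): 1000000001

Answer: never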